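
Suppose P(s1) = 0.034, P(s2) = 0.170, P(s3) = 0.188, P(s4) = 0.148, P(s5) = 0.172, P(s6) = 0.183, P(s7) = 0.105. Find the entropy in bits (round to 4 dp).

2.6883 bits

H = −Σ pᵢ log₂ pᵢ.
−0.034·log₂(0.034) = 0.1659
−0.170·log₂(0.170) = 0.4346
−0.188·log₂(0.188) = 0.4533
−0.148·log₂(0.148) = 0.4079
−0.172·log₂(0.172) = 0.4368
−0.183·log₂(0.183) = 0.4484
−0.105·log₂(0.105) = 0.3414
Sum ≈ 2.6883 → 2.6883 bits.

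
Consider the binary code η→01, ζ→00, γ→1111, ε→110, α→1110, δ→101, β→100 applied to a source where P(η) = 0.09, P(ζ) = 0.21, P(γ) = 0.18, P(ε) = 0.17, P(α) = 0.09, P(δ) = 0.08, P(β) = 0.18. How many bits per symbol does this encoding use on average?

L̄ = Σ pᵢ·ℓᵢ = 0.09·2 + 0.21·2 + 0.18·4 + 0.17·3 + 0.09·4 + 0.08·3 + 0.18·3 = 2.97 bits/symbol.

2.97 bits/symbol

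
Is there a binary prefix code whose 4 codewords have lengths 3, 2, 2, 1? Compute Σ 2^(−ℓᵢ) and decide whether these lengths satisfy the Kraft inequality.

1.125; no

With common denominator 2^3 = 8: Σ 2^(−ℓᵢ) = 1/8 + 2/8 + 2/8 + 4/8 = 9/8 = 1.125.
Kraft's inequality requires Σ ≤ 1; here Σ = 1.125 > 1, so no such prefix code exists.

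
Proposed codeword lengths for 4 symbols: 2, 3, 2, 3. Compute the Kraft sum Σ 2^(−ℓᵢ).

With common denominator 2^3 = 8: Σ 2^(−ℓᵢ) = 2/8 + 1/8 + 2/8 + 1/8 = 6/8 = 0.75.

0.75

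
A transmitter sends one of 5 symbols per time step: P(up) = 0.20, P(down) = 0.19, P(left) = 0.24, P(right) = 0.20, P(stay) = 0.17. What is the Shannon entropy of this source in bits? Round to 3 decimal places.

H = −Σ pᵢ log₂ pᵢ.
−0.20·log₂(0.20) = 0.4644
−0.19·log₂(0.19) = 0.4552
−0.24·log₂(0.24) = 0.4941
−0.20·log₂(0.20) = 0.4644
−0.17·log₂(0.17) = 0.4346
Sum ≈ 2.3127 → 2.313 bits.

2.313 bits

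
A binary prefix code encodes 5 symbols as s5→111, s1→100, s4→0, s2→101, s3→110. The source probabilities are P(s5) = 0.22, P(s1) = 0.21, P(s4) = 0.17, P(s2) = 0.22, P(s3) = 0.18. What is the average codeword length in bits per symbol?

2.66 bits/symbol

L̄ = Σ pᵢ·ℓᵢ = 0.22·3 + 0.21·3 + 0.17·1 + 0.22·3 + 0.18·3 = 2.66 bits/symbol.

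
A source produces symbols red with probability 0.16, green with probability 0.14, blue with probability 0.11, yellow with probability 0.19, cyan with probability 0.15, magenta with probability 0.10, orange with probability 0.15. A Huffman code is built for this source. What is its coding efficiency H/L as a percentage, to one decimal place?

Entropy H = −Σ p log₂ p ≈ 2.7789 bits.
Huffman merges: 1/10+11/100→21/100; 7/50+3/20→29/100; 3/20+4/25→31/100; 19/100+21/100→2/5; 29/100+31/100→3/5; 2/5+3/5→1. L = 281/100 ≈ 2.8100.
Efficiency = H/L = 2.7789/2.8100 = 98.9%.

98.9%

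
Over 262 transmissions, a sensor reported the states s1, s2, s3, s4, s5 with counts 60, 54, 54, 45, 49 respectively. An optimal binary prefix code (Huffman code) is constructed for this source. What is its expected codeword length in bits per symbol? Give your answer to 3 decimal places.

2.359 bits/symbol

Probabilities are the counts divided by 262.
Repeatedly combine the two least-probable nodes; the expected code length is the sum of the merged weights.
merge 45/262 + 49/262 → 47/131
merge 27/131 + 27/131 → 54/131
merge 30/131 + 47/131 → 77/131
merge 54/131 + 77/131 → 1
L = 47/131 + 54/131 + 77/131 + 1 = 309/131 ≈ 2.359 bits/symbol.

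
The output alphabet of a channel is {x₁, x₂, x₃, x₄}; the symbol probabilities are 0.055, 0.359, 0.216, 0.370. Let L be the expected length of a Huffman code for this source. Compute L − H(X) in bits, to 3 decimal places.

0.132 bits

Entropy H = −Σ p log₂ p ≈ 1.7690 bits.
Huffman merges: 11/200+27/125→271/1000; 271/1000+359/1000→63/100; 37/100+63/100→1. L = 1901/1000 ≈ 1.9010.
L − H = 1.9010 − 1.7690 = 0.132 bits.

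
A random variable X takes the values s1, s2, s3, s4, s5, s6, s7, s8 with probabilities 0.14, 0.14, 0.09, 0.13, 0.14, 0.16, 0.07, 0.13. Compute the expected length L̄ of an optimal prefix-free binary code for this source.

3 bits/symbol

Repeatedly combine the two least-probable nodes; the expected code length is the sum of the merged weights.
merge 7/100 + 9/100 → 4/25
merge 13/100 + 13/100 → 13/50
merge 7/50 + 7/50 → 7/25
merge 7/50 + 4/25 → 3/10
merge 4/25 + 13/50 → 21/50
merge 7/25 + 3/10 → 29/50
merge 21/50 + 29/50 → 1
L = 4/25 + 13/50 + 7/25 + 3/10 + 21/50 + 29/50 + 1 = 3 bits/symbol.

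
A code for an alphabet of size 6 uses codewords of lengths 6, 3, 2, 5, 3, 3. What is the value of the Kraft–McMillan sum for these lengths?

0.671875

With common denominator 2^6 = 64: Σ 2^(−ℓᵢ) = 1/64 + 8/64 + 16/64 + 2/64 + 8/64 + 8/64 = 43/64 = 0.671875.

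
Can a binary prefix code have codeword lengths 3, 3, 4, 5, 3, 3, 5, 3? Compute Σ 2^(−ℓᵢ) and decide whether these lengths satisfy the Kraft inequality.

With common denominator 2^5 = 32: Σ 2^(−ℓᵢ) = 4/32 + 4/32 + 2/32 + 1/32 + 4/32 + 4/32 + 1/32 + 4/32 = 24/32 = 0.75.
Kraft's inequality requires Σ ≤ 1; here Σ = 0.75 ≤ 1, so such a prefix code exists.

0.75; yes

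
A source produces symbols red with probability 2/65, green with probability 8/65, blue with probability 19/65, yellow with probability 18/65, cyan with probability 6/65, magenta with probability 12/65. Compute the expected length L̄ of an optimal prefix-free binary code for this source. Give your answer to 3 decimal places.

Repeatedly combine the two least-probable nodes; the expected code length is the sum of the merged weights.
merge 2/65 + 6/65 → 8/65
merge 8/65 + 8/65 → 16/65
merge 12/65 + 16/65 → 28/65
merge 18/65 + 19/65 → 37/65
merge 28/65 + 37/65 → 1
L = 8/65 + 16/65 + 28/65 + 37/65 + 1 = 154/65 ≈ 2.369 bits/symbol.

2.369 bits/symbol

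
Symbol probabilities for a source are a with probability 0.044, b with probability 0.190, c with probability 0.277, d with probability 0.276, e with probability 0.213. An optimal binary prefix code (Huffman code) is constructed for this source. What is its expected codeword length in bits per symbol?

Repeatedly combine the two least-probable nodes; the expected code length is the sum of the merged weights.
merge 11/250 + 19/100 → 117/500
merge 213/1000 + 117/500 → 447/1000
merge 69/250 + 277/1000 → 553/1000
merge 447/1000 + 553/1000 → 1
L = 117/500 + 447/1000 + 553/1000 + 1 = 1117/500 = 2.234 bits/symbol.

2.234 bits/symbol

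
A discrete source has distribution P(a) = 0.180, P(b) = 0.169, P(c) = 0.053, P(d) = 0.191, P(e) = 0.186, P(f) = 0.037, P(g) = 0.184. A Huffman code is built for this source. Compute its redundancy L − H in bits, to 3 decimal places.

0.077 bits

Entropy H = −Σ p log₂ p ≈ 2.6363 bits.
Huffman merges: 37/1000+53/1000→9/100; 9/100+169/1000→259/1000; 9/50+23/125→91/250; 93/500+191/1000→377/1000; 259/1000+91/250→623/1000; 377/1000+623/1000→1. L = 2713/1000 ≈ 2.7130.
L − H = 2.7130 − 2.6363 = 0.077 bits.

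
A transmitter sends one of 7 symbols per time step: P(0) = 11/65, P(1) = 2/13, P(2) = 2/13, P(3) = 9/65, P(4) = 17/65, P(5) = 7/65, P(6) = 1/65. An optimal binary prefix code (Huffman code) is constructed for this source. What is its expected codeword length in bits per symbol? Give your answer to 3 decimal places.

2.692 bits/symbol

Repeatedly combine the two least-probable nodes; the expected code length is the sum of the merged weights.
merge 1/65 + 7/65 → 8/65
merge 8/65 + 9/65 → 17/65
merge 2/13 + 2/13 → 4/13
merge 11/65 + 17/65 → 28/65
merge 17/65 + 4/13 → 37/65
merge 28/65 + 37/65 → 1
L = 8/65 + 17/65 + 4/13 + 28/65 + 37/65 + 1 = 35/13 ≈ 2.692 bits/symbol.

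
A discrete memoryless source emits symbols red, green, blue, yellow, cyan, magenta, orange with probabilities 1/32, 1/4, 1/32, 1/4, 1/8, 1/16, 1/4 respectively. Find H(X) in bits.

Each probability is a power of 1/2, so log₂(1/p) is an integer.
H = Σ p·log₂(1/p) = 1/32·5 + 1/4·2 + 1/32·5 + 1/4·2 + 1/8·3 + 1/16·4 + 1/4·2 = 2.4375 bits.

2.4375 bits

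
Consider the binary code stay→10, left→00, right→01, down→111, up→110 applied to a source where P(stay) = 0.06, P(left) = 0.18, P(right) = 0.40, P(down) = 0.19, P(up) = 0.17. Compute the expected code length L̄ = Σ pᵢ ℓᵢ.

L̄ = Σ pᵢ·ℓᵢ = 0.06·2 + 0.18·2 + 0.40·2 + 0.19·3 + 0.17·3 = 2.36 bits/symbol.

2.36 bits/symbol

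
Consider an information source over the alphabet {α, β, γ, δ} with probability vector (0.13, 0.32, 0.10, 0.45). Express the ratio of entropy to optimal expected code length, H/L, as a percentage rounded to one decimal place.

Entropy H = −Σ p log₂ p ≈ 1.7593 bits.
Huffman merges: 1/10+13/100→23/100; 23/100+8/25→11/20; 9/20+11/20→1. L = 89/50 ≈ 1.7800.
Efficiency = H/L = 1.7593/1.7800 = 98.8%.

98.8%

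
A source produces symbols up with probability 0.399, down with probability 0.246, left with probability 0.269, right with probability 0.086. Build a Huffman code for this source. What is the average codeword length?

Repeatedly combine the two least-probable nodes; the expected code length is the sum of the merged weights.
merge 43/500 + 123/500 → 83/250
merge 269/1000 + 83/250 → 601/1000
merge 399/1000 + 601/1000 → 1
L = 83/250 + 601/1000 + 1 = 1933/1000 = 1.933 bits/symbol.

1.933 bits/symbol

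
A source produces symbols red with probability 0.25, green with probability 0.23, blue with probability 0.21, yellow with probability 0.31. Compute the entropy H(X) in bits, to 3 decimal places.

1.984 bits

H = −Σ pᵢ log₂ pᵢ.
−0.25·log₂(0.25) = 0.5000
−0.23·log₂(0.23) = 0.4877
−0.21·log₂(0.21) = 0.4728
−0.31·log₂(0.31) = 0.5238
Sum ≈ 1.9843 → 1.984 bits.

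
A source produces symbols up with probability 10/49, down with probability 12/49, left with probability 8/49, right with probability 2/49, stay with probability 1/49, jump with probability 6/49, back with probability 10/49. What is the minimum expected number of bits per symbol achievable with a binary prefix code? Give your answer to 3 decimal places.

Repeatedly combine the two least-probable nodes; the expected code length is the sum of the merged weights.
merge 1/49 + 2/49 → 3/49
merge 3/49 + 6/49 → 9/49
merge 8/49 + 9/49 → 17/49
merge 10/49 + 10/49 → 20/49
merge 12/49 + 17/49 → 29/49
merge 20/49 + 29/49 → 1
L = 3/49 + 9/49 + 17/49 + 20/49 + 29/49 + 1 = 127/49 ≈ 2.592 bits/symbol.

2.592 bits/symbol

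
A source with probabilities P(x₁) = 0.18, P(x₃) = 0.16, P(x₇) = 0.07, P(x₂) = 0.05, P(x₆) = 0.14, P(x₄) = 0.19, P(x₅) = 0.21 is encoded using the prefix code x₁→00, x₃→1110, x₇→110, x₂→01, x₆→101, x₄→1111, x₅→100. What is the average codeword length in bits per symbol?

3.12 bits/symbol

L̄ = Σ pᵢ·ℓᵢ = 0.18·2 + 0.16·4 + 0.07·3 + 0.05·2 + 0.14·3 + 0.19·4 + 0.21·3 = 3.12 bits/symbol.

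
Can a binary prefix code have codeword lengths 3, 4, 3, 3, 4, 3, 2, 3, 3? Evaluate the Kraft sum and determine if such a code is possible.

1.125; no

With common denominator 2^4 = 16: Σ 2^(−ℓᵢ) = 2/16 + 1/16 + 2/16 + 2/16 + 1/16 + 2/16 + 4/16 + 2/16 + 2/16 = 18/16 = 1.125.
Kraft's inequality requires Σ ≤ 1; here Σ = 1.125 > 1, so no such prefix code exists.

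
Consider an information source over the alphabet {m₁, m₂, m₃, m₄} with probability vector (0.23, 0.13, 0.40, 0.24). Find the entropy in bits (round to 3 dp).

H = −Σ pᵢ log₂ pᵢ.
−0.23·log₂(0.23) = 0.4877
−0.13·log₂(0.13) = 0.3826
−0.40·log₂(0.40) = 0.5288
−0.24·log₂(0.24) = 0.4941
Sum ≈ 1.8932 → 1.893 bits.

1.893 bits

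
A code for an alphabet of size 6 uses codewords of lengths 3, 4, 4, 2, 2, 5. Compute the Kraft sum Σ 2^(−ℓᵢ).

With common denominator 2^5 = 32: Σ 2^(−ℓᵢ) = 4/32 + 2/32 + 2/32 + 8/32 + 8/32 + 1/32 = 25/32 = 0.78125.

0.78125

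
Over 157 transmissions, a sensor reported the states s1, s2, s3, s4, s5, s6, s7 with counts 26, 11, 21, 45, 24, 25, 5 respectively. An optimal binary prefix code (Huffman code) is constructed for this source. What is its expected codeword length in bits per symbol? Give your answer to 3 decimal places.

Probabilities are the counts divided by 157.
Repeatedly combine the two least-probable nodes; the expected code length is the sum of the merged weights.
merge 5/157 + 11/157 → 16/157
merge 16/157 + 21/157 → 37/157
merge 24/157 + 25/157 → 49/157
merge 26/157 + 37/157 → 63/157
merge 45/157 + 49/157 → 94/157
merge 63/157 + 94/157 → 1
L = 16/157 + 37/157 + 49/157 + 63/157 + 94/157 + 1 = 416/157 ≈ 2.650 bits/symbol.

2.650 bits/symbol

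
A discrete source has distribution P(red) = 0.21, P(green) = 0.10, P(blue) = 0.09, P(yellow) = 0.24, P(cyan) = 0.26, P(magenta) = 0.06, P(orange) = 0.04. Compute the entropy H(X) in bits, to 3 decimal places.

2.546 bits

H = −Σ pᵢ log₂ pᵢ.
−0.21·log₂(0.21) = 0.4728
−0.10·log₂(0.10) = 0.3322
−0.09·log₂(0.09) = 0.3127
−0.24·log₂(0.24) = 0.4941
−0.26·log₂(0.26) = 0.5053
−0.06·log₂(0.06) = 0.2435
−0.04·log₂(0.04) = 0.1858
Sum ≈ 2.5464 → 2.546 bits.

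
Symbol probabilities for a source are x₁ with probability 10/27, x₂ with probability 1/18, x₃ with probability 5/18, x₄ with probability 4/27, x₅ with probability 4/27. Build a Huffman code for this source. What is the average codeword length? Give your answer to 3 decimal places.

2.185 bits/symbol

Repeatedly combine the two least-probable nodes; the expected code length is the sum of the merged weights.
merge 1/18 + 4/27 → 11/54
merge 4/27 + 11/54 → 19/54
merge 5/18 + 19/54 → 17/27
merge 10/27 + 17/27 → 1
L = 11/54 + 19/54 + 17/27 + 1 = 59/27 ≈ 2.185 bits/symbol.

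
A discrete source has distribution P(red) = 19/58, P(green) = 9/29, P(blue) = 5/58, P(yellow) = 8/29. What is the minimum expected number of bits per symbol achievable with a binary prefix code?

2 bits/symbol

Repeatedly combine the two least-probable nodes; the expected code length is the sum of the merged weights.
merge 5/58 + 8/29 → 21/58
merge 9/29 + 19/58 → 37/58
merge 21/58 + 37/58 → 1
L = 21/58 + 37/58 + 1 = 2 bits/symbol.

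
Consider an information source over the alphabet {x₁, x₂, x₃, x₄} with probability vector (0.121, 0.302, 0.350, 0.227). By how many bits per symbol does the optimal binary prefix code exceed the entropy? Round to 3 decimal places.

0.092 bits

Entropy H = −Σ p log₂ p ≈ 1.9061 bits.
Huffman merges: 121/1000+227/1000→87/250; 151/500+87/250→13/20; 7/20+13/20→1. L = 999/500 ≈ 1.9980.
L − H = 1.9980 − 1.9061 = 0.092 bits.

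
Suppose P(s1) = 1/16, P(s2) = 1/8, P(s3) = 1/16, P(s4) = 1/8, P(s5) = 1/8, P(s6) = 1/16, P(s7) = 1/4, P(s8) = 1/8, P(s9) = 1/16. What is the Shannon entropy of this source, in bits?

Each probability is a power of 1/2, so log₂(1/p) is an integer.
H = Σ p·log₂(1/p) = 1/16·4 + 1/8·3 + 1/16·4 + 1/8·3 + 1/8·3 + 1/16·4 + 1/4·2 + 1/8·3 + 1/16·4 = 3 bits.

3 bits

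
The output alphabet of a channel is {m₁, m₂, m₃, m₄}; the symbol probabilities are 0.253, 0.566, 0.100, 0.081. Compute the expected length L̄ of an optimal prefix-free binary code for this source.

1.615 bits/symbol

Repeatedly combine the two least-probable nodes; the expected code length is the sum of the merged weights.
merge 81/1000 + 1/10 → 181/1000
merge 181/1000 + 253/1000 → 217/500
merge 217/500 + 283/500 → 1
L = 181/1000 + 217/500 + 1 = 323/200 = 1.615 bits/symbol.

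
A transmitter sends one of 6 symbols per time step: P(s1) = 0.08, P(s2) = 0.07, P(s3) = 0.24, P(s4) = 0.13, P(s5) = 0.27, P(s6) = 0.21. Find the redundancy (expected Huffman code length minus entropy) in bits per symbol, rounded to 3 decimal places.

Entropy H = −Σ p log₂ p ≈ 2.4197 bits.
Huffman merges: 7/100+2/25→3/20; 13/100+3/20→7/25; 21/100+6/25→9/20; 27/100+7/25→11/20; 9/20+11/20→1. L = 243/100 ≈ 2.4300.
L − H = 2.4300 − 2.4197 = 0.010 bits.

0.010 bits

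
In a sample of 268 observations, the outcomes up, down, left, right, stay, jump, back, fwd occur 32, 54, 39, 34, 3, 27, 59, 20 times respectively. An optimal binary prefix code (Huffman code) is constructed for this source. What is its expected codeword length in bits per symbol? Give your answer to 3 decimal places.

Probabilities are the counts divided by 268.
Repeatedly combine the two least-probable nodes; the expected code length is the sum of the merged weights.
merge 3/268 + 5/67 → 23/268
merge 23/268 + 27/268 → 25/134
merge 8/67 + 17/134 → 33/134
merge 39/268 + 25/134 → 89/268
merge 27/134 + 59/268 → 113/268
merge 33/134 + 89/268 → 155/268
merge 113/268 + 155/268 → 1
L = 23/268 + 25/134 + 33/134 + 89/268 + 113/268 + 155/268 + 1 = 191/67 ≈ 2.851 bits/symbol.

2.851 bits/symbol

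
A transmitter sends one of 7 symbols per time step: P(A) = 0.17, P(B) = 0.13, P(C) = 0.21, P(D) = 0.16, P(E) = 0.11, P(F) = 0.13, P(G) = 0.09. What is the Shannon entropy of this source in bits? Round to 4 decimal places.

2.7587 bits

H = −Σ pᵢ log₂ pᵢ.
−0.17·log₂(0.17) = 0.4346
−0.13·log₂(0.13) = 0.3826
−0.21·log₂(0.21) = 0.4728
−0.16·log₂(0.16) = 0.4230
−0.11·log₂(0.11) = 0.3503
−0.13·log₂(0.13) = 0.3826
−0.09·log₂(0.09) = 0.3127
Sum ≈ 2.7587 → 2.7587 bits.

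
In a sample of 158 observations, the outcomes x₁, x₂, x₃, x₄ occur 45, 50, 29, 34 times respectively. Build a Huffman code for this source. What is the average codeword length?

2 bits/symbol

Probabilities are the counts divided by 158.
Repeatedly combine the two least-probable nodes; the expected code length is the sum of the merged weights.
merge 29/158 + 17/79 → 63/158
merge 45/158 + 25/79 → 95/158
merge 63/158 + 95/158 → 1
L = 63/158 + 95/158 + 1 = 2 bits/symbol.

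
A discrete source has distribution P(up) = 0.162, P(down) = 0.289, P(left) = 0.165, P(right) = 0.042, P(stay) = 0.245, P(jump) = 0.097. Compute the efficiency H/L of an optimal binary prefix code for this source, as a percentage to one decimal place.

Entropy H = −Σ p log₂ p ≈ 2.3876 bits.
Huffman merges: 21/500+97/1000→139/1000; 139/1000+81/500→301/1000; 33/200+49/200→41/100; 289/1000+301/1000→59/100; 41/100+59/100→1. L = 61/25 ≈ 2.4400.
Efficiency = H/L = 2.3876/2.4400 = 97.9%.

97.9%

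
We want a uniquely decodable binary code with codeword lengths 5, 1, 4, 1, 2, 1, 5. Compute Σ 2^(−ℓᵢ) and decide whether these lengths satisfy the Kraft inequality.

1.875; no

With common denominator 2^5 = 32: Σ 2^(−ℓᵢ) = 1/32 + 16/32 + 2/32 + 16/32 + 8/32 + 16/32 + 1/32 = 60/32 = 1.875.
Kraft's inequality requires Σ ≤ 1; here Σ = 1.875 > 1, so no such prefix code exists.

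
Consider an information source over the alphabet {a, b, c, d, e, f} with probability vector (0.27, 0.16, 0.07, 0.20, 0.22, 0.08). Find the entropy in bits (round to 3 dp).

2.438 bits

H = −Σ pᵢ log₂ pᵢ.
−0.27·log₂(0.27) = 0.5100
−0.16·log₂(0.16) = 0.4230
−0.07·log₂(0.07) = 0.2686
−0.20·log₂(0.20) = 0.4644
−0.22·log₂(0.22) = 0.4806
−0.08·log₂(0.08) = 0.2915
Sum ≈ 2.4381 → 2.438 bits.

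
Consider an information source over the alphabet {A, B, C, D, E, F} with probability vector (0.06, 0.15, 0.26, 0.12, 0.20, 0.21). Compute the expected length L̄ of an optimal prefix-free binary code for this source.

2.51 bits/symbol

Repeatedly combine the two least-probable nodes; the expected code length is the sum of the merged weights.
merge 3/50 + 3/25 → 9/50
merge 3/20 + 9/50 → 33/100
merge 1/5 + 21/100 → 41/100
merge 13/50 + 33/100 → 59/100
merge 41/100 + 59/100 → 1
L = 9/50 + 33/100 + 41/100 + 59/100 + 1 = 251/100 = 2.51 bits/symbol.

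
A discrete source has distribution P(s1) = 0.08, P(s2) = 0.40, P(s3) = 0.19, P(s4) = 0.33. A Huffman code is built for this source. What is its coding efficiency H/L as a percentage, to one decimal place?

96.4%

Entropy H = −Σ p log₂ p ≈ 1.8033 bits.
Huffman merges: 2/25+19/100→27/100; 27/100+33/100→3/5; 2/5+3/5→1. L = 187/100 ≈ 1.8700.
Efficiency = H/L = 1.8033/1.8700 = 96.4%.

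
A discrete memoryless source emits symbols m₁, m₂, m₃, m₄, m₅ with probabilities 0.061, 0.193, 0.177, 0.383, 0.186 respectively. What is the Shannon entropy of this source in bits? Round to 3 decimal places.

H = −Σ pᵢ log₂ pᵢ.
−0.061·log₂(0.061) = 0.2461
−0.193·log₂(0.193) = 0.4581
−0.177·log₂(0.177) = 0.4422
−0.383·log₂(0.383) = 0.5303
−0.186·log₂(0.186) = 0.4514
Sum ≈ 2.1280 → 2.128 bits.

2.128 bits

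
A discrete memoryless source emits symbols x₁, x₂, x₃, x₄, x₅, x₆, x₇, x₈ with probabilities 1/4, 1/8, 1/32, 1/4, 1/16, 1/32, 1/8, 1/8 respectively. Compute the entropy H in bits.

Each probability is a power of 1/2, so log₂(1/p) is an integer.
H = Σ p·log₂(1/p) = 1/4·2 + 1/8·3 + 1/32·5 + 1/4·2 + 1/16·4 + 1/32·5 + 1/8·3 + 1/8·3 = 2.6875 bits.

2.6875 bits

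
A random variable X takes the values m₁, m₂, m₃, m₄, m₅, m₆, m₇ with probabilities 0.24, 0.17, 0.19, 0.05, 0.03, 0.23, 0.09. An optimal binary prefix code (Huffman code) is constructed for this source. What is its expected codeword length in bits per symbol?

Repeatedly combine the two least-probable nodes; the expected code length is the sum of the merged weights.
merge 3/100 + 1/20 → 2/25
merge 2/25 + 9/100 → 17/100
merge 17/100 + 17/100 → 17/50
merge 19/100 + 23/100 → 21/50
merge 6/25 + 17/50 → 29/50
merge 21/50 + 29/50 → 1
L = 2/25 + 17/100 + 17/50 + 21/50 + 29/50 + 1 = 259/100 = 2.59 bits/symbol.

2.59 bits/symbol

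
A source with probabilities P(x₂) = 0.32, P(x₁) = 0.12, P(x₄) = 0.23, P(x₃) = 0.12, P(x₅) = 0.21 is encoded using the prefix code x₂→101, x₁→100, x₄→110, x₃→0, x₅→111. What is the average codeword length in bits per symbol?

2.76 bits/symbol

L̄ = Σ pᵢ·ℓᵢ = 0.32·3 + 0.12·3 + 0.23·3 + 0.12·1 + 0.21·3 = 2.76 bits/symbol.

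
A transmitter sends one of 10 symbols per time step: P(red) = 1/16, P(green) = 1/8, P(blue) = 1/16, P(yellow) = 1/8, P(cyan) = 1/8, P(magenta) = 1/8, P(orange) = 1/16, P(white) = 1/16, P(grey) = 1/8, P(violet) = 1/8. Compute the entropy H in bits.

3.25 bits

Each probability is a power of 1/2, so log₂(1/p) is an integer.
H = Σ p·log₂(1/p) = 1/16·4 + 1/8·3 + 1/16·4 + 1/8·3 + 1/8·3 + 1/8·3 + 1/16·4 + 1/16·4 + 1/8·3 + 1/8·3 = 3.25 bits.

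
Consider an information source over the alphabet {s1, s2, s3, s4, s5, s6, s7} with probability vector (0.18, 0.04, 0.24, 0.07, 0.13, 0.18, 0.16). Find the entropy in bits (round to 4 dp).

H = −Σ pᵢ log₂ pᵢ.
−0.18·log₂(0.18) = 0.4453
−0.04·log₂(0.04) = 0.1858
−0.24·log₂(0.24) = 0.4941
−0.07·log₂(0.07) = 0.2686
−0.13·log₂(0.13) = 0.3826
−0.18·log₂(0.18) = 0.4453
−0.16·log₂(0.16) = 0.4230
Sum ≈ 2.6447 → 2.6447 bits.

2.6447 bits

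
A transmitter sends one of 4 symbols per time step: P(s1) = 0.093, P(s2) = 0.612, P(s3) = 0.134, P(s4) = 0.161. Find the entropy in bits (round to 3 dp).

H = −Σ pᵢ log₂ pᵢ.
−0.093·log₂(0.093) = 0.3187
−0.612·log₂(0.612) = 0.4335
−0.134·log₂(0.134) = 0.3886
−0.161·log₂(0.161) = 0.4242
Sum ≈ 1.5650 → 1.565 bits.

1.565 bits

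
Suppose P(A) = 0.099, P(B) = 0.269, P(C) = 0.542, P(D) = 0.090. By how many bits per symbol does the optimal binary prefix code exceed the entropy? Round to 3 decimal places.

0.016 bits

Entropy H = −Σ p log₂ p ≈ 1.6315 bits.
Huffman merges: 9/100+99/1000→189/1000; 189/1000+269/1000→229/500; 229/500+271/500→1. L = 1647/1000 ≈ 1.6470.
L − H = 1.6470 − 1.6315 = 0.016 bits.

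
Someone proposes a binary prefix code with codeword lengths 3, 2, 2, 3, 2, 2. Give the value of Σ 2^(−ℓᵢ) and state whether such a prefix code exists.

With common denominator 2^3 = 8: Σ 2^(−ℓᵢ) = 1/8 + 2/8 + 2/8 + 1/8 + 2/8 + 2/8 = 10/8 = 1.25.
Kraft's inequality requires Σ ≤ 1; here Σ = 1.25 > 1, so no such prefix code exists.

1.25; no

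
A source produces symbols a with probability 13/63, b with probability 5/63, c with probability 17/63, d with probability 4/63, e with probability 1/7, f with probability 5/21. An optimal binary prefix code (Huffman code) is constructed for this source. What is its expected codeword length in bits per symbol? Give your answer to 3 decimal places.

2.429 bits/symbol

Repeatedly combine the two least-probable nodes; the expected code length is the sum of the merged weights.
merge 4/63 + 5/63 → 1/7
merge 1/7 + 1/7 → 2/7
merge 13/63 + 5/21 → 4/9
merge 17/63 + 2/7 → 5/9
merge 4/9 + 5/9 → 1
L = 1/7 + 2/7 + 4/9 + 5/9 + 1 = 17/7 ≈ 2.429 bits/symbol.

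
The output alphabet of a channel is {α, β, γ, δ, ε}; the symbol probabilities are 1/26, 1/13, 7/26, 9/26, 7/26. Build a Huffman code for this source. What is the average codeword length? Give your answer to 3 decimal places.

Repeatedly combine the two least-probable nodes; the expected code length is the sum of the merged weights.
merge 1/26 + 1/13 → 3/26
merge 3/26 + 7/26 → 5/13
merge 7/26 + 9/26 → 8/13
merge 5/13 + 8/13 → 1
L = 3/26 + 5/13 + 8/13 + 1 = 55/26 ≈ 2.115 bits/symbol.

2.115 bits/symbol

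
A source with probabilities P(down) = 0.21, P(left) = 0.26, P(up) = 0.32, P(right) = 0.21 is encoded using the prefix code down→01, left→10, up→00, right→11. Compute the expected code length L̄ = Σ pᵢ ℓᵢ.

L̄ = Σ pᵢ·ℓᵢ = 0.21·2 + 0.26·2 + 0.32·2 + 0.21·2 = 2 bits/symbol.

2 bits/symbol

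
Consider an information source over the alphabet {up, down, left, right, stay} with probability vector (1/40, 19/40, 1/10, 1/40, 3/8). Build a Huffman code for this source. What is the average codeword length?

1.725 bits/symbol

Repeatedly combine the two least-probable nodes; the expected code length is the sum of the merged weights.
merge 1/40 + 1/40 → 1/20
merge 1/20 + 1/10 → 3/20
merge 3/20 + 3/8 → 21/40
merge 19/40 + 21/40 → 1
L = 1/20 + 3/20 + 21/40 + 1 = 69/40 = 1.725 bits/symbol.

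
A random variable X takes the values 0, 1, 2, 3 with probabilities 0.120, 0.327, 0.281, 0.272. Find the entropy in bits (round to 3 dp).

1.920 bits

H = −Σ pᵢ log₂ pᵢ.
−0.120·log₂(0.120) = 0.3671
−0.327·log₂(0.327) = 0.5273
−0.281·log₂(0.281) = 0.5146
−0.272·log₂(0.272) = 0.5109
Sum ≈ 1.9199 → 1.920 bits.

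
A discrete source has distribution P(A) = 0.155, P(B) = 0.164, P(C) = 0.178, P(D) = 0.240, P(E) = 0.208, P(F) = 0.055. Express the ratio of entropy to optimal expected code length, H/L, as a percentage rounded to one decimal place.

97.3%

Entropy H = −Σ p log₂ p ≈ 2.4833 bits.
Huffman merges: 11/200+31/200→21/100; 41/250+89/500→171/500; 26/125+21/100→209/500; 6/25+171/500→291/500; 209/500+291/500→1. L = 319/125 ≈ 2.5520.
Efficiency = H/L = 2.4833/2.5520 = 97.3%.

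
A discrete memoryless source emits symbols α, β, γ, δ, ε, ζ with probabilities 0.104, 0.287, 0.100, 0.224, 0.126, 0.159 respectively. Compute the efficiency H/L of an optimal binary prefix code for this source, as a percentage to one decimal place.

99.3%

Entropy H = −Σ p log₂ p ≈ 2.4705 bits.
Huffman merges: 1/10+13/125→51/250; 63/500+159/1000→57/200; 51/250+28/125→107/250; 57/200+287/1000→143/250; 107/250+143/250→1. L = 2489/1000 ≈ 2.4890.
Efficiency = H/L = 2.4705/2.4890 = 99.3%.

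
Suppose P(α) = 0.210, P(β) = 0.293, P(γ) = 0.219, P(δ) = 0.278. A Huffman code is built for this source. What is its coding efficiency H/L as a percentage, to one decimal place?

Entropy H = −Σ p log₂ p ≈ 1.9850 bits.
Huffman merges: 21/100+219/1000→429/1000; 139/500+293/1000→571/1000; 429/1000+571/1000→1. L = 2 ≈ 2.0000.
Efficiency = H/L = 1.9850/2.0000 = 99.2%.

99.2%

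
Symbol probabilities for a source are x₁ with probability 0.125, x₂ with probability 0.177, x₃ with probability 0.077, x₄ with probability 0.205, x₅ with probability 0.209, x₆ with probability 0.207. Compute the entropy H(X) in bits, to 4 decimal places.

H = −Σ pᵢ log₂ pᵢ.
−0.125·log₂(0.125) = 0.3750
−0.177·log₂(0.177) = 0.4422
−0.077·log₂(0.077) = 0.2848
−0.205·log₂(0.205) = 0.4687
−0.209·log₂(0.209) = 0.4720
−0.207·log₂(0.207) = 0.4704
Sum ≈ 2.5131 → 2.5131 bits.

2.5131 bits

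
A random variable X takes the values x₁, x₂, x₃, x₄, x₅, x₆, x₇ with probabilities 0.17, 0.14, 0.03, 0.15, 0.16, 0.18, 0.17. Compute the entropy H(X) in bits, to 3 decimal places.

2.697 bits

H = −Σ pᵢ log₂ pᵢ.
−0.17·log₂(0.17) = 0.4346
−0.14·log₂(0.14) = 0.3971
−0.03·log₂(0.03) = 0.1518
−0.15·log₂(0.15) = 0.4105
−0.16·log₂(0.16) = 0.4230
−0.18·log₂(0.18) = 0.4453
−0.17·log₂(0.17) = 0.4346
Sum ≈ 2.6969 → 2.697 bits.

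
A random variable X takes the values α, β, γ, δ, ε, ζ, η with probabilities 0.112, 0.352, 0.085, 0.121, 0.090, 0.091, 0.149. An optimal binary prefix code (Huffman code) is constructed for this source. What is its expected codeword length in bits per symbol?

Repeatedly combine the two least-probable nodes; the expected code length is the sum of the merged weights.
merge 17/200 + 9/100 → 7/40
merge 91/1000 + 14/125 → 203/1000
merge 121/1000 + 149/1000 → 27/100
merge 7/40 + 203/1000 → 189/500
merge 27/100 + 44/125 → 311/500
merge 189/500 + 311/500 → 1
L = 7/40 + 203/1000 + 27/100 + 189/500 + 311/500 + 1 = 331/125 = 2.648 bits/symbol.

2.648 bits/symbol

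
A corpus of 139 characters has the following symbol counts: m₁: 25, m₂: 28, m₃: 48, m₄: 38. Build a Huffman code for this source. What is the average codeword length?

Probabilities are the counts divided by 139.
Repeatedly combine the two least-probable nodes; the expected code length is the sum of the merged weights.
merge 25/139 + 28/139 → 53/139
merge 38/139 + 48/139 → 86/139
merge 53/139 + 86/139 → 1
L = 53/139 + 86/139 + 1 = 2 bits/symbol.

2 bits/symbol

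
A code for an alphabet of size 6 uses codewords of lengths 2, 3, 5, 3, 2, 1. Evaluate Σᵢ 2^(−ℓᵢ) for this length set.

With common denominator 2^5 = 32: Σ 2^(−ℓᵢ) = 8/32 + 4/32 + 1/32 + 4/32 + 8/32 + 16/32 = 41/32 = 1.28125.

1.28125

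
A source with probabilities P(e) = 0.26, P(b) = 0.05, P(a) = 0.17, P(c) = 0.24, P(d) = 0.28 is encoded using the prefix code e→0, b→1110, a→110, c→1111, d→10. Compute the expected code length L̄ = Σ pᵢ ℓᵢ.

L̄ = Σ pᵢ·ℓᵢ = 0.26·1 + 0.05·4 + 0.17·3 + 0.24·4 + 0.28·2 = 2.49 bits/symbol.

2.49 bits/symbol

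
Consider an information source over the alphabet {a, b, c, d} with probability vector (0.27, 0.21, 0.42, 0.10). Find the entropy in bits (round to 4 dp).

H = −Σ pᵢ log₂ pᵢ.
−0.27·log₂(0.27) = 0.5100
−0.21·log₂(0.21) = 0.4728
−0.42·log₂(0.42) = 0.5256
−0.10·log₂(0.10) = 0.3322
Sum ≈ 1.8407 → 1.8407 bits.

1.8407 bits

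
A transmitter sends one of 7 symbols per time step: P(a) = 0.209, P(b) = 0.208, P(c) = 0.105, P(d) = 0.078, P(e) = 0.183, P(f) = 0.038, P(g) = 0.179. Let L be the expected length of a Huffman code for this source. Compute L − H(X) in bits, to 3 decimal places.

0.055 bits

Entropy H = −Σ p log₂ p ≈ 2.6436 bits.
Huffman merges: 19/500+39/500→29/250; 21/200+29/250→221/1000; 179/1000+183/1000→181/500; 26/125+209/1000→417/1000; 221/1000+181/500→583/1000; 417/1000+583/1000→1. L = 2699/1000 ≈ 2.6990.
L − H = 2.6990 − 2.6436 = 0.055 bits.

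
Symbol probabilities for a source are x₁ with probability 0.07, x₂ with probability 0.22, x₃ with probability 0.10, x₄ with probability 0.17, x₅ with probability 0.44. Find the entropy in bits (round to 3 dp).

2.037 bits

H = −Σ pᵢ log₂ pᵢ.
−0.07·log₂(0.07) = 0.2686
−0.22·log₂(0.22) = 0.4806
−0.10·log₂(0.10) = 0.3322
−0.17·log₂(0.17) = 0.4346
−0.44·log₂(0.44) = 0.5211
Sum ≈ 2.0371 → 2.037 bits.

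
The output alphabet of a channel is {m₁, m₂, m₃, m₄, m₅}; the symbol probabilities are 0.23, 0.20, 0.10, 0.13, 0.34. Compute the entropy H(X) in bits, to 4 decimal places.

H = −Σ pᵢ log₂ pᵢ.
−0.23·log₂(0.23) = 0.4877
−0.20·log₂(0.20) = 0.4644
−0.10·log₂(0.10) = 0.3322
−0.13·log₂(0.13) = 0.3826
−0.34·log₂(0.34) = 0.5292
Sum ≈ 2.1961 → 2.1961 bits.

2.1961 bits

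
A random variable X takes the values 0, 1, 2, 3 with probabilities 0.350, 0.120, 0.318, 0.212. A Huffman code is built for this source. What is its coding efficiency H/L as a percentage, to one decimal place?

Entropy H = −Σ p log₂ p ≈ 1.8972 bits.
Huffman merges: 3/25+53/250→83/250; 159/500+83/250→13/20; 7/20+13/20→1. L = 991/500 ≈ 1.9820.
Efficiency = H/L = 1.8972/1.9820 = 95.7%.

95.7%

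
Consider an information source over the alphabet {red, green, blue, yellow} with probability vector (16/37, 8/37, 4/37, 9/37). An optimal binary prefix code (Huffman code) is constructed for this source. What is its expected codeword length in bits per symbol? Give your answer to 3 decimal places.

1.892 bits/symbol

Repeatedly combine the two least-probable nodes; the expected code length is the sum of the merged weights.
merge 4/37 + 8/37 → 12/37
merge 9/37 + 12/37 → 21/37
merge 16/37 + 21/37 → 1
L = 12/37 + 21/37 + 1 = 70/37 ≈ 1.892 bits/symbol.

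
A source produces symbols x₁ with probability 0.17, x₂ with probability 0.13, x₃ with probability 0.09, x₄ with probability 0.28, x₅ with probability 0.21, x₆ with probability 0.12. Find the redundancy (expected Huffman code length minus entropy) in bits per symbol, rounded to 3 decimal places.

Entropy H = −Σ p log₂ p ≈ 2.4840 bits.
Huffman merges: 9/100+3/25→21/100; 13/100+17/100→3/10; 21/100+21/100→21/50; 7/25+3/10→29/50; 21/50+29/50→1. L = 251/100 ≈ 2.5100.
L − H = 2.5100 − 2.4840 = 0.026 bits.

0.026 bits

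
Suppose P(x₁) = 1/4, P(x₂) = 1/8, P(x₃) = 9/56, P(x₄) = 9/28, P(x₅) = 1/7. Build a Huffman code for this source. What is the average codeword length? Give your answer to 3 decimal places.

Repeatedly combine the two least-probable nodes; the expected code length is the sum of the merged weights.
merge 1/8 + 1/7 → 15/56
merge 9/56 + 1/4 → 23/56
merge 15/56 + 9/28 → 33/56
merge 23/56 + 33/56 → 1
L = 15/56 + 23/56 + 33/56 + 1 = 127/56 ≈ 2.268 bits/symbol.

2.268 bits/symbol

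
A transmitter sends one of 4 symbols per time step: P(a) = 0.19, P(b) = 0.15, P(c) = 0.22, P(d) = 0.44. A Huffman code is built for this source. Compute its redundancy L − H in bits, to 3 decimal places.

Entropy H = −Σ p log₂ p ≈ 1.8675 bits.
Huffman merges: 3/20+19/100→17/50; 11/50+17/50→14/25; 11/25+14/25→1. L = 19/10 ≈ 1.9000.
L − H = 1.9000 − 1.8675 = 0.033 bits.

0.033 bits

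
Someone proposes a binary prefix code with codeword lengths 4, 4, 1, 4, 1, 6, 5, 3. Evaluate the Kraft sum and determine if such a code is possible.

With common denominator 2^6 = 64: Σ 2^(−ℓᵢ) = 4/64 + 4/64 + 32/64 + 4/64 + 32/64 + 1/64 + 2/64 + 8/64 = 87/64 = 1.359375.
Kraft's inequality requires Σ ≤ 1; here Σ = 1.359375 > 1, so no such prefix code exists.

1.359375; no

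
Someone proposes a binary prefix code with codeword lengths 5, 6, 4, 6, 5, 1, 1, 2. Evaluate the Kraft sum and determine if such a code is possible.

1.40625; no

With common denominator 2^6 = 64: Σ 2^(−ℓᵢ) = 2/64 + 1/64 + 4/64 + 1/64 + 2/64 + 32/64 + 32/64 + 16/64 = 90/64 = 1.40625.
Kraft's inequality requires Σ ≤ 1; here Σ = 1.40625 > 1, so no such prefix code exists.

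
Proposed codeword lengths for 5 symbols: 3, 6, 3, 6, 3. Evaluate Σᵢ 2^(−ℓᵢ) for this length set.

0.40625

With common denominator 2^6 = 64: Σ 2^(−ℓᵢ) = 8/64 + 1/64 + 8/64 + 1/64 + 8/64 = 26/64 = 0.40625.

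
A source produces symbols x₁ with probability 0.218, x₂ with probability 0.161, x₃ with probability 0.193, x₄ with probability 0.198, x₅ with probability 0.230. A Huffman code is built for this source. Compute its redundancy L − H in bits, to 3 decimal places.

0.042 bits

Entropy H = −Σ p log₂ p ≈ 2.3116 bits.
Huffman merges: 161/1000+193/1000→177/500; 99/500+109/500→52/125; 23/100+177/500→73/125; 52/125+73/125→1. L = 1177/500 ≈ 2.3540.
L − H = 2.3540 − 2.3116 = 0.042 bits.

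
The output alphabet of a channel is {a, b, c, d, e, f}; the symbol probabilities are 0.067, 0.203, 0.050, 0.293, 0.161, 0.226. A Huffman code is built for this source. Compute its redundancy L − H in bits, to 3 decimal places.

0.023 bits

Entropy H = −Σ p log₂ p ≈ 2.3724 bits.
Huffman merges: 1/20+67/1000→117/1000; 117/1000+161/1000→139/500; 203/1000+113/500→429/1000; 139/500+293/1000→571/1000; 429/1000+571/1000→1. L = 479/200 ≈ 2.3950.
L − H = 2.3950 − 2.3724 = 0.023 bits.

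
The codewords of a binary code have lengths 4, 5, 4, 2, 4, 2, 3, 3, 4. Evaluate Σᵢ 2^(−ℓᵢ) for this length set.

1.03125

With common denominator 2^5 = 32: Σ 2^(−ℓᵢ) = 2/32 + 1/32 + 2/32 + 8/32 + 2/32 + 8/32 + 4/32 + 4/32 + 2/32 = 33/32 = 1.03125.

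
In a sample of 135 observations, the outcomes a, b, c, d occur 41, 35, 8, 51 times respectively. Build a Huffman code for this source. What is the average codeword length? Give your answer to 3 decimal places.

Probabilities are the counts divided by 135.
Repeatedly combine the two least-probable nodes; the expected code length is the sum of the merged weights.
merge 8/135 + 7/27 → 43/135
merge 41/135 + 43/135 → 28/45
merge 17/45 + 28/45 → 1
L = 43/135 + 28/45 + 1 = 262/135 ≈ 1.941 bits/symbol.

1.941 bits/symbol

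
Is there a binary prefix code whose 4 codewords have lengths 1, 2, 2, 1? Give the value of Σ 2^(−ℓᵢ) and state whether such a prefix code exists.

With common denominator 2^2 = 4: Σ 2^(−ℓᵢ) = 2/4 + 1/4 + 1/4 + 2/4 = 6/4 = 1.5.
Kraft's inequality requires Σ ≤ 1; here Σ = 1.5 > 1, so no such prefix code exists.

1.5; no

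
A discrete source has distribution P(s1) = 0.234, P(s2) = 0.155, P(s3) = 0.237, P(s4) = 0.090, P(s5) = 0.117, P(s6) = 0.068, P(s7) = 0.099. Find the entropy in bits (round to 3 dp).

2.668 bits

H = −Σ pᵢ log₂ pᵢ.
−0.234·log₂(0.234) = 0.4903
−0.155·log₂(0.155) = 0.4169
−0.237·log₂(0.237) = 0.4923
−0.090·log₂(0.090) = 0.3127
−0.117·log₂(0.117) = 0.3622
−0.068·log₂(0.068) = 0.2637
−0.099·log₂(0.099) = 0.3303
Sum ≈ 2.6683 → 2.668 bits.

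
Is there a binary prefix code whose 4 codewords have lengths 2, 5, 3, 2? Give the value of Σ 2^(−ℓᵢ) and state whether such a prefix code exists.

0.65625; yes

With common denominator 2^5 = 32: Σ 2^(−ℓᵢ) = 8/32 + 1/32 + 4/32 + 8/32 = 21/32 = 0.65625.
Kraft's inequality requires Σ ≤ 1; here Σ = 0.65625 ≤ 1, so such a prefix code exists.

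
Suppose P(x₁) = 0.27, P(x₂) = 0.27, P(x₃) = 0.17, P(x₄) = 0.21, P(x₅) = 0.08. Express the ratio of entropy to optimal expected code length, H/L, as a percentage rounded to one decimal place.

98.6%

Entropy H = −Σ p log₂ p ≈ 2.2190 bits.
Huffman merges: 2/25+17/100→1/4; 21/100+1/4→23/50; 27/100+27/100→27/50; 23/50+27/50→1. L = 9/4 ≈ 2.2500.
Efficiency = H/L = 2.2190/2.2500 = 98.6%.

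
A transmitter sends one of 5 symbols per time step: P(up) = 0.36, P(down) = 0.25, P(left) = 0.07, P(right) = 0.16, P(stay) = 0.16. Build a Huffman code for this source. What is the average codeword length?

Repeatedly combine the two least-probable nodes; the expected code length is the sum of the merged weights.
merge 7/100 + 4/25 → 23/100
merge 4/25 + 23/100 → 39/100
merge 1/4 + 9/25 → 61/100
merge 39/100 + 61/100 → 1
L = 23/100 + 39/100 + 61/100 + 1 = 223/100 = 2.23 bits/symbol.

2.23 bits/symbol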